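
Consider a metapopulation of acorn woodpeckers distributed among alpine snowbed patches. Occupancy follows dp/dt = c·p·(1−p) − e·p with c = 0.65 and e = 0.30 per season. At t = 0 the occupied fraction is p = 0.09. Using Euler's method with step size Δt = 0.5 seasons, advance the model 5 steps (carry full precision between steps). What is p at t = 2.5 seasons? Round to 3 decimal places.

0.170

Update rule: p ← p + [c·p·(1−p) − e·p]·Δt with Δt = 0.5.
  1  |  dp/dt·Δt = +0.013117  |  p_1 = 0.103118
  2  |  dp/dt·Δt = +0.014590  |  p_2 = 0.117707
  3  |  dp/dt·Δt = +0.016096  |  p_3 = 0.133803
  4  |  dp/dt·Δt = +0.017597  |  p_4 = 0.151400
  5  |  dp/dt·Δt = +0.019045  |  p_5 = 0.170446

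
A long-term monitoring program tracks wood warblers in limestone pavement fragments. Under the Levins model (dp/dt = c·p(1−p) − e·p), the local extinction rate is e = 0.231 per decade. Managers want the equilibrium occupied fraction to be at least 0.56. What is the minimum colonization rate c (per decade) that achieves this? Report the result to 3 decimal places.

p* = 1 − e/c ≥ 0.56 requires e/c ≤ 0.4400, i.e. c ≥ e/0.4400.
c_min = 0.231/0.4400 = 0.5250.

0.525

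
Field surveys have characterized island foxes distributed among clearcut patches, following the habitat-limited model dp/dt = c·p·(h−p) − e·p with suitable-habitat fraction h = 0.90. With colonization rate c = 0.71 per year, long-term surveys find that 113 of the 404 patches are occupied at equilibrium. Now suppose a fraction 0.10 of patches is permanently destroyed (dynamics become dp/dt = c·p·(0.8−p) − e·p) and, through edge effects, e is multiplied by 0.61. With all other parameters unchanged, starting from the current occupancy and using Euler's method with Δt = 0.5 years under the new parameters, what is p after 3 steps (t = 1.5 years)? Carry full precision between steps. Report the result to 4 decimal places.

0.3196

Observed p* = 113/404 = 0.27970.
Balance c(h−p*) = e gives e = 0.71×(0.9 − 0.27970) = 0.44041.
Starting from p₀ = 0.27970; update p ← p + (dp/dt)·Δt with the new parameters.
p: 0.27970 → 0.29379  (Δp = +0.01409)
p: 0.29379 → 0.30713  (Δp = +0.01333)
p: 0.30713 → 0.31961  (Δp = +0.01248)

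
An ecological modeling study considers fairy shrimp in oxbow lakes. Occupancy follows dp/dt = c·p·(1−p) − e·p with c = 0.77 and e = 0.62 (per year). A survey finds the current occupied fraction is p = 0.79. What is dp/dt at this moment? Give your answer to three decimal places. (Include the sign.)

Colonization term: c·p·(1−p) = 0.77×0.79×0.2100 = 0.12774.
Extinction term: e·p = 0.48980.
dp/dt = 0.12774 − 0.48980 = -0.36206.

-0.362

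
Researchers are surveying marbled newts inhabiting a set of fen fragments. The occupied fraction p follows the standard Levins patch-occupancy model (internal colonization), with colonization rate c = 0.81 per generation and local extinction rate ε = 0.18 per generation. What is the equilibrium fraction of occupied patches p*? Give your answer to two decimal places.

At equilibrium, colonization balances extinction: c·p*·(1−p*) = ε·p*.
So p* = 1 − ε/c = 1 − 0.18/0.81 = 1 − 0.2222 = 0.7778.

0.78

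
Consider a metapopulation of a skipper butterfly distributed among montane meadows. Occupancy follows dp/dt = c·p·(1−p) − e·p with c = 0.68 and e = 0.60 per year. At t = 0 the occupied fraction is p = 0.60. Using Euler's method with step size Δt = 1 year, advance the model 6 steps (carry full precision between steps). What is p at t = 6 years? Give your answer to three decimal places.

0.210

Update rule: p ← p + [c·p·(1−p) − e·p]·Δt with Δt = 1.
p: 0.60000 → 0.40320  (Δp = -0.19680)
p: 0.40320 → 0.32491  (Δp = -0.07829)
p: 0.32491 → 0.27912  (Δp = -0.04579)
p: 0.27912 → 0.24847  (Δp = -0.03065)
p: 0.24847 → 0.22637  (Δp = -0.02210)
p: 0.22637 → 0.20963  (Δp = -0.01673)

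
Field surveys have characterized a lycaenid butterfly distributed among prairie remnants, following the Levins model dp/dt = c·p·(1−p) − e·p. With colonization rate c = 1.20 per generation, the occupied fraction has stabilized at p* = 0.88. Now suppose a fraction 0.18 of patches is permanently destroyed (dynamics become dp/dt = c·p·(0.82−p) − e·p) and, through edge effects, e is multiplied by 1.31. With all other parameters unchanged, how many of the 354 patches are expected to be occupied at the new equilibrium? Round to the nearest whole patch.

235

Balance c(1−p*) = e gives e = 1.20×(1 − 0.88000) = 0.14400.
New p* = 0.82 − e/c = 0.82 − 0.18864/1.20000 = 0.66280.
Expected occupied = 354 × 0.66280 = 234.63 ≈ 235.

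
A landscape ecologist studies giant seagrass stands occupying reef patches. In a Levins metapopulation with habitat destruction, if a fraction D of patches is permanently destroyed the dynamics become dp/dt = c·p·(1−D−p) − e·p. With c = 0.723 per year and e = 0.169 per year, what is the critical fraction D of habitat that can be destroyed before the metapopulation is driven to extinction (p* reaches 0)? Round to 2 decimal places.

0.77

The nontrivial equilibrium is p* = (1−D) − e/c; extinction occurs when this hits zero.
So D_crit = 1 − e/c = 1 − 0.169/0.723 = 1 − 0.2337 = 0.7663.
This equals the undisturbed p*, a classic result of Lande's extension.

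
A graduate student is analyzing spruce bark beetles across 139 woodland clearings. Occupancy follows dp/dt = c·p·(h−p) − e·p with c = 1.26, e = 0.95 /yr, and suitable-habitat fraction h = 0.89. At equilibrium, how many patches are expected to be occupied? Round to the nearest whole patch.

p* = h − e/c = 0.89 − 0.7540 = 0.1360.
Expected occupied patches = N × p* = 139 × 0.1360 = 18.91 ≈ 19.

19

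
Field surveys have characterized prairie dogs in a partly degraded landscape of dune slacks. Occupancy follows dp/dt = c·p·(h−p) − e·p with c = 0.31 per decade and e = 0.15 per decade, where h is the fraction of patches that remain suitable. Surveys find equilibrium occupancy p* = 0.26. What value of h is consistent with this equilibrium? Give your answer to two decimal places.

0.74

At equilibrium c(h−p*) = e, so h = p* + e/c.
h = 0.26 + 0.15/0.31 = 0.26 + 0.4839 = 0.7439.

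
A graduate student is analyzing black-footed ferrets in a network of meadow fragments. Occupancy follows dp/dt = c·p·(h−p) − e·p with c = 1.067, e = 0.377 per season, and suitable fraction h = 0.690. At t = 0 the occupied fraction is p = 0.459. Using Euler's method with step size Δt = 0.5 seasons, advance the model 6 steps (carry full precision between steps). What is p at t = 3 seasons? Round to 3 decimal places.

Update rule: p ← p + [c·p·(h−p) − e·p]·Δt with Δt = 0.5.
t = 0.5: p = 0.45900 + (-0.02996) = 0.42904
t = 1: p = 0.42904 + (-0.02114) = 0.40790
t = 1.5: p = 0.40790 + (-0.01550) = 0.39240
t = 2: p = 0.39240 + (-0.01167) = 0.38073
t = 2.5: p = 0.38073 + (-0.00895) = 0.37178
t = 3: p = 0.37178 + (-0.00696) = 0.36482

0.365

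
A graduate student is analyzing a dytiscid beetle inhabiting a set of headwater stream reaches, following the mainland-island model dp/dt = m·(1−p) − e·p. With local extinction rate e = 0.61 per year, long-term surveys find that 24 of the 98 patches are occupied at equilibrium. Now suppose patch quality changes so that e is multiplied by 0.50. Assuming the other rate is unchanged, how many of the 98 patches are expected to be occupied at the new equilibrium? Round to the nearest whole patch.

Observed p* = 24/98 = 0.24490.
Balance m(1−p*) = e·p* gives m = e·p*/(1−p*) = 0.61×0.24490/0.75510 = 0.19784.
New p* = m/(m+e) = 0.19784/(0.19784+0.30500) = 0.39345.
Expected occupied = 98 × 0.39345 = 38.56 ≈ 39.

39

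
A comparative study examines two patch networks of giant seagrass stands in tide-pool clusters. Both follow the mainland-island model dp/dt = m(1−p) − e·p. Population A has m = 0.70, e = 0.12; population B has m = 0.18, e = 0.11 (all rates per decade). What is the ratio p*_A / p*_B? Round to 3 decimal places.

A: p*_A = m/(m+e) = 0.70/0.8200 = 0.8537.
B: p*_B = 0.18/0.2900 = 0.6207.
p*_A / p*_B = 0.8537/0.6207 = 1.3753.

1.375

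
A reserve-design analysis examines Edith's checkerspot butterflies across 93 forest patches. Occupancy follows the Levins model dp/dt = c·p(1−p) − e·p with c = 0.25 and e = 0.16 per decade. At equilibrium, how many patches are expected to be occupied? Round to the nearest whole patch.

33

p* = 1 − e/c = 1 − 0.16/0.25 = 0.3600.
Expected occupied patches = N × p* = 93 × 0.3600 = 33.48 ≈ 33.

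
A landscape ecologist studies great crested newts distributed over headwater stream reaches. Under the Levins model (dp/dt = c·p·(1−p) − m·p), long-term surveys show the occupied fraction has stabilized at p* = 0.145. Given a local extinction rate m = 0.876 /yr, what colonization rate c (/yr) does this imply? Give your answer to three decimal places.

1.025

At equilibrium c(1−p*) = m, so c = m/(1−p*).
c = 0.876/(1 − 0.145) = 0.876/0.8550 = 1.0246.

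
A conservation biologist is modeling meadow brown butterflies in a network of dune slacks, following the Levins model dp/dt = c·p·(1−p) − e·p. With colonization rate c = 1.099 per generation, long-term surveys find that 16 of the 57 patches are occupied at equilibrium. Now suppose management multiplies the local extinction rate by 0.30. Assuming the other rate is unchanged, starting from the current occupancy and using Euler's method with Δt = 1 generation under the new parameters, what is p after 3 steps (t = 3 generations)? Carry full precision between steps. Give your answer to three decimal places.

Observed p* = 16/57 = 0.28070.
Balance c(1−p*) = e gives e = 1.099×(1 − 0.28070) = 0.79051.
Starting from p₀ = 0.28070; update p ← p + (dp/dt)·Δt with the new parameters.
t = 1: p = 0.28070 + (+0.15533) = 0.43603
t = 2: p = 0.43603 + (+0.16685) = 0.60288
t = 3: p = 0.60288 + (+0.12014) = 0.72302

0.723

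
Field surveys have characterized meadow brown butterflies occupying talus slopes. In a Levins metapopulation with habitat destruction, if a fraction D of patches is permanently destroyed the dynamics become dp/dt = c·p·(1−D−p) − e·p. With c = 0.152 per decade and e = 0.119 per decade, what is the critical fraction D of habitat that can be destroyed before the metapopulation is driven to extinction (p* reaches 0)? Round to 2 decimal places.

0.22

The nontrivial equilibrium is p* = (1−D) − e/c; extinction occurs when this hits zero.
So D_crit = 1 − e/c = 1 − 0.119/0.152 = 1 − 0.7829 = 0.2171.
Note this equals the original equilibrium occupancy — the Levins extinction-debt result.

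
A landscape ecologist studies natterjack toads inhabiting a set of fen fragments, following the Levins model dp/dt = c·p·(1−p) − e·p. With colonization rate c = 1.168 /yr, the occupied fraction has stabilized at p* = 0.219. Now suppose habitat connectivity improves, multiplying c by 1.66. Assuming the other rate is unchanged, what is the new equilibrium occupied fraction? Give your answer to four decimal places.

Balance c(1−p*) = e gives e = 1.168×(1 − 0.21900) = 0.91221.
New p* = 1 − e/c = 1 − 0.91221/1.93888 = 0.52952.

0.5295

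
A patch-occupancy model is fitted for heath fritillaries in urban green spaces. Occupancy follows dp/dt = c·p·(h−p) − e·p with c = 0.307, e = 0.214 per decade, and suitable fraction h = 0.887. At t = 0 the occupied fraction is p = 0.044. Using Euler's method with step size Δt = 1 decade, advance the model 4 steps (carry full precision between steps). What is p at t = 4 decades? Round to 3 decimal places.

Update rule: p ← p + [c·p·(h−p) − e·p]·Δt with Δt = 1.
step 1: Δp = +0.00197, p = 0.04597
step 2: Δp = +0.00203, p = 0.04800
step 3: Δp = +0.00209, p = 0.05009
step 4: Δp = +0.00215, p = 0.05225

0.052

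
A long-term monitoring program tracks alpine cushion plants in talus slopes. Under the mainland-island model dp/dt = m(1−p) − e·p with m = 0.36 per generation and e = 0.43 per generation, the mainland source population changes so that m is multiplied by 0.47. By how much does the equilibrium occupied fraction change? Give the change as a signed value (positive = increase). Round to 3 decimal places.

Before: p* = 0.36/(0.36+0.43) = 0.4557.
After: m = 0.1692, e = 0.43; p* = 0.1692/0.5992 = 0.2824.
Δp* = 0.2824 − 0.4557 = -0.1733.

-0.173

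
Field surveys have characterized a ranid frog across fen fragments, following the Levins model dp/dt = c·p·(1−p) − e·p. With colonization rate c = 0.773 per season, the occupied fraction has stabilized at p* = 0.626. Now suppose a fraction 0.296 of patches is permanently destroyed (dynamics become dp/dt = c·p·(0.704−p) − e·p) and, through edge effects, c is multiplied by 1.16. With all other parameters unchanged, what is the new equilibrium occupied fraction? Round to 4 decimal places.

0.3816

Balance c(1−p*) = e gives e = 0.773×(1 − 0.62600) = 0.28910.
New p* = 0.704 − e/c = 0.704 − 0.28910/0.89668 = 0.38159.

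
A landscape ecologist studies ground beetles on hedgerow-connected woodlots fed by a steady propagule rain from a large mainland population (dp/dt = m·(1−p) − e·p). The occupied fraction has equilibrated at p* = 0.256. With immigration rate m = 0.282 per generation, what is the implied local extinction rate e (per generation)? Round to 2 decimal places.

At equilibrium m(1−p*) = e·p*, so e = m(1−p*)/p*.
e = 0.282 × 0.7440 / 0.256 = 0.8196.

0.82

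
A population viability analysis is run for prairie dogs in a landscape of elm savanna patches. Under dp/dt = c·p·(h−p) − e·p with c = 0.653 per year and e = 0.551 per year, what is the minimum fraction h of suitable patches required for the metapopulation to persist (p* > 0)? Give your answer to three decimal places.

0.844

p* = h − e/c is positive only when h > e/c.
h_min = e/c = 0.551/0.653 = 0.8438.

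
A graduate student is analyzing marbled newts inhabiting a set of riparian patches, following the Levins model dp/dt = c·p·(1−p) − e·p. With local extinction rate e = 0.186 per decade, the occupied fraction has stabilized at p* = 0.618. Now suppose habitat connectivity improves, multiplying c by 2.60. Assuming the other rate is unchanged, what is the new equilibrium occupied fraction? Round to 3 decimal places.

0.853

Balance c(1−p*) = e gives c = e/(1 − 0.61800) = 0.186/0.38200 = 0.48691.
New p* = 1 − e/c = 1 − 0.18600/1.26597 = 0.85308.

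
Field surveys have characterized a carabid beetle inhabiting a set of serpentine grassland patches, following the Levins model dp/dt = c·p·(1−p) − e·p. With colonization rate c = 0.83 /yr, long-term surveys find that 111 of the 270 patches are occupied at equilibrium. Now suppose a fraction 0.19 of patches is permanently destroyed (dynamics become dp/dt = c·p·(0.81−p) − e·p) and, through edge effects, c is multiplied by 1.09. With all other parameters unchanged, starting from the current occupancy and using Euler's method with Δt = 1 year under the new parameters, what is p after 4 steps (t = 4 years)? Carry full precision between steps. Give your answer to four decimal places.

0.3000

Observed p* = 111/270 = 0.41111.
Balance c(1−p*) = e gives e = 0.83×(1 − 0.41111) = 0.48878.
Starting from p₀ = 0.41111; update p ← p + (dp/dt)·Δt with the new parameters.
  1  |  dp/dt·Δt = -0.052582  |  p_1 = 0.358529
  2  |  dp/dt·Δt = -0.028801  |  p_2 = 0.329728
  3  |  dp/dt·Δt = -0.017896  |  p_3 = 0.311831
  4  |  dp/dt·Δt = -0.011876  |  p_4 = 0.299955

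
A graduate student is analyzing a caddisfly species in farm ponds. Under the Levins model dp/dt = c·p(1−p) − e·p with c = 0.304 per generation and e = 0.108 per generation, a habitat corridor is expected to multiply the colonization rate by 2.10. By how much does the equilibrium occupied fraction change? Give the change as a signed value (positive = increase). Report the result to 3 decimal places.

0.186

Before: p* = 1 − 0.108/0.304 = 0.6447.
After the change, c = 0.6384, e = 0.108, so p* = 1 − 0.108/0.6384 = 0.8308.
Δp* = 0.8308 − 0.6447 = +0.1861.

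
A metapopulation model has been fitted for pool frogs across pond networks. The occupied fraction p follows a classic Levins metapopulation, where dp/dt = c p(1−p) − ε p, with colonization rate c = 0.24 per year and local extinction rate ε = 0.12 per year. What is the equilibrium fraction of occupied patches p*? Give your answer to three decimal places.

0.500

Setting dp/dt = 0 and dividing through by p* gives c·(1−p*) = ε.
So p* = 1 − ε/c = 1 − 0.12/0.24 = 1 − 0.5000 = 0.5000.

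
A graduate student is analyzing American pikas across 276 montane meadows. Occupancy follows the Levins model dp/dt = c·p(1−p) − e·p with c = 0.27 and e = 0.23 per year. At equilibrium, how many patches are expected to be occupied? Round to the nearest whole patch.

41

p* = 1 − e/c = 1 − 0.23/0.27 = 0.1481.
Expected occupied patches = N × p* = 276 × 0.1481 = 40.89 ≈ 41.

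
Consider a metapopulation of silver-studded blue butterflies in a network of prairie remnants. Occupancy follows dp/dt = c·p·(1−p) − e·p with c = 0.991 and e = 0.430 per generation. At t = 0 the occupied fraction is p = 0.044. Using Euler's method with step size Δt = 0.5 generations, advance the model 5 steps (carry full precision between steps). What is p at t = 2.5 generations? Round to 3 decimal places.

0.131

Update rule: p ← p + [c·p·(1−p) − e·p]·Δt with Δt = 0.5.
  1  |  dp/dt·Δt = +0.011383  |  p_1 = 0.055383
  2  |  dp/dt·Δt = +0.014015  |  p_2 = 0.069398
  3  |  dp/dt·Δt = +0.017080  |  p_3 = 0.086477
  4  |  dp/dt·Δt = +0.020551  |  p_4 = 0.107029
  5  |  dp/dt·Δt = +0.024346  |  p_5 = 0.131374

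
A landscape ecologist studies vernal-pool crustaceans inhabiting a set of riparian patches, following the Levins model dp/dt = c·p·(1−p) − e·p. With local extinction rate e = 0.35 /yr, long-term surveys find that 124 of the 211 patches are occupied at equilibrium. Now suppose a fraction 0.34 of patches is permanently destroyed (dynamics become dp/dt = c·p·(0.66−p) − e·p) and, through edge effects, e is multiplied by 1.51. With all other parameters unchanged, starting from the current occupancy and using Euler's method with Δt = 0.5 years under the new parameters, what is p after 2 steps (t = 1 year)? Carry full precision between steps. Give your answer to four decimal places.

Observed p* = 124/211 = 0.58768.
Balance c(1−p*) = e gives c = e/(1 − 0.58768) = 0.35/0.41232 = 0.84885.
Starting from p₀ = 0.58768; update p ← p + (dp/dt)·Δt with the new parameters.
t = 0.5: p = 0.58768 + (-0.13725) = 0.45042
t = 1: p = 0.45042 + (-0.07896) = 0.37146

0.3715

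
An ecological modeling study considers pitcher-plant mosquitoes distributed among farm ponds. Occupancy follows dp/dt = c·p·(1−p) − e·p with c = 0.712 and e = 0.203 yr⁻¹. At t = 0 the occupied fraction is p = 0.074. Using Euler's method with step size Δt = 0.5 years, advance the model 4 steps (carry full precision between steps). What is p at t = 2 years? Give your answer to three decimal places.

Update rule: p ← p + [c·p·(1−p) − e·p]·Δt with Δt = 0.5.
t = 0.5: p = 0.07400 + (+0.01688) = 0.09088
t = 1: p = 0.09088 + (+0.02019) = 0.11107
t = 1.5: p = 0.11107 + (+0.02388) = 0.13495
t = 2: p = 0.13495 + (+0.02786) = 0.16281

0.163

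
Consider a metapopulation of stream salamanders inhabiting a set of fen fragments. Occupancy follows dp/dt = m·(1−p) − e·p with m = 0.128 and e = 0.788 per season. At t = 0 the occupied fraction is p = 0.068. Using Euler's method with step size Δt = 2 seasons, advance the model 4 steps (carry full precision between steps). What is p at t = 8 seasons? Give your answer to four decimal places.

Update rule: p ← p + [m·(1−p) − e·p]·Δt with Δt = 2.
p: 0.06800 → 0.19942  (Δp = +0.13142)
p: 0.19942 → 0.09008  (Δp = -0.10934)
p: 0.09008 → 0.18105  (Δp = +0.09097)
p: 0.18105 → 0.10536  (Δp = -0.07569)

0.1054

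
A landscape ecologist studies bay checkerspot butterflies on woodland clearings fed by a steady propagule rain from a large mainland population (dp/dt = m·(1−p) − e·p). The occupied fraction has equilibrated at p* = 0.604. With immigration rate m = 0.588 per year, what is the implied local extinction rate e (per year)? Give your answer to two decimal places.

At equilibrium m(1−p*) = e·p*, so e = m(1−p*)/p*.
e = 0.588 × 0.3960 / 0.604 = 0.3855.

0.39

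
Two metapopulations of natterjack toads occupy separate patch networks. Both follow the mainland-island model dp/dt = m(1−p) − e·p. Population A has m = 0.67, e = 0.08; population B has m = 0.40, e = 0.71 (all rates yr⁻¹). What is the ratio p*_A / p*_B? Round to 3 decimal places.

A: p*_A = m/(m+e) = 0.67/0.7500 = 0.8933.
B: p*_B = 0.40/1.1100 = 0.3604.
p*_A / p*_B = 0.8933/0.3604 = 2.4790.

2.479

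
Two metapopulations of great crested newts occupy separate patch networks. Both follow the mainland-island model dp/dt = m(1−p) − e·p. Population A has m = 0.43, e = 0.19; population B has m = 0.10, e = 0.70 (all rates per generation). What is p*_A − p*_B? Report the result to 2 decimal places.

0.57

A: p*_A = m/(m+e) = 0.43/0.6200 = 0.6935.
B: p*_B = 0.10/0.8000 = 0.1250.
p*_A − p*_B = 0.6935 − 0.1250 = 0.5685.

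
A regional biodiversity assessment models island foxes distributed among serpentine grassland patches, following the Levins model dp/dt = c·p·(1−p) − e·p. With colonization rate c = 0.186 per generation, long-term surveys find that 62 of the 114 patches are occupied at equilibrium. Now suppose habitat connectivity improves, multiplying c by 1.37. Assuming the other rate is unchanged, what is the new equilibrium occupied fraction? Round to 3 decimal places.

0.667

Observed p* = 62/114 = 0.54386.
Balance c(1−p*) = e gives e = 0.186×(1 − 0.54386) = 0.08484.
New p* = 1 − e/c = 1 − 0.08484/0.25482 = 0.66706.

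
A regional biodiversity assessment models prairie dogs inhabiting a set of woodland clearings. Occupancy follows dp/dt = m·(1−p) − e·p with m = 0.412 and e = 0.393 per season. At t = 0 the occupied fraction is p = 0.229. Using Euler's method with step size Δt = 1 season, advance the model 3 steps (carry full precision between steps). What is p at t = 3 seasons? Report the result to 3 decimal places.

0.510

Update rule: p ← p + [m·(1−p) − e·p]·Δt with Δt = 1.
  1  |  dp/dt·Δt = +0.227655  |  p_1 = 0.456655
  2  |  dp/dt·Δt = +0.044393  |  p_2 = 0.501048
  3  |  dp/dt·Δt = +0.008657  |  p_3 = 0.509704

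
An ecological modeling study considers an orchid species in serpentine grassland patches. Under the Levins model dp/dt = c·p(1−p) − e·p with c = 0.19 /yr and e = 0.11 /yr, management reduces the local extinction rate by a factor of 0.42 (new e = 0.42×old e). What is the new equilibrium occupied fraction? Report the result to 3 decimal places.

0.757

Before: p* = 1 − 0.11/0.19 = 0.4211.
After the change, c = 0.19, e = 0.0462, so p* = 1 − 0.0462/0.19 = 0.7568.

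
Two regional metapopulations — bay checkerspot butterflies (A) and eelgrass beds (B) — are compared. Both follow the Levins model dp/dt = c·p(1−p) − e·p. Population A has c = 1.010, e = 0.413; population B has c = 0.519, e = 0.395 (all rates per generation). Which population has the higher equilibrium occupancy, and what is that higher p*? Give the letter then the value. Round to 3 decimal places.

A, 0.591

A: p*_A = 1 − 0.413/1.010 = 0.5911.
B: p*_B = 1 − 0.395/0.519 = 0.2389.
A is higher at 0.5911.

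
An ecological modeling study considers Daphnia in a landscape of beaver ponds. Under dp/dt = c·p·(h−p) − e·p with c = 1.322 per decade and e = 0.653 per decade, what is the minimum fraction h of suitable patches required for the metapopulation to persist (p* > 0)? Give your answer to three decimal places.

p* = h − e/c is positive only when h > e/c.
h_min = e/c = 0.653/1.322 = 0.4939.

0.494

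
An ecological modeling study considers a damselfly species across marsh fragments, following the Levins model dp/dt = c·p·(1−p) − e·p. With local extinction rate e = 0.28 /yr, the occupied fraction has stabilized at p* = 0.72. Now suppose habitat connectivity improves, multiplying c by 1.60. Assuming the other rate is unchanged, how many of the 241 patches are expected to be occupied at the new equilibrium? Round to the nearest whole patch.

Balance c(1−p*) = e gives c = e/(1 − 0.72000) = 0.28/0.28000 = 1.00000.
New p* = 1 − e/c = 1 − 0.28000/1.60000 = 0.82500.
Expected occupied = 241 × 0.82500 = 198.82 ≈ 199.

199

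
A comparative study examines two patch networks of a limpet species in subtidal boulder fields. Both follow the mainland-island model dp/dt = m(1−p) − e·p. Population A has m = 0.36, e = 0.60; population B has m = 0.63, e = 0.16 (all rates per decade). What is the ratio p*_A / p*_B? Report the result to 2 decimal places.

0.47

A: p*_A = m/(m+e) = 0.36/0.9600 = 0.3750.
B: p*_B = 0.63/0.7900 = 0.7975.
p*_A / p*_B = 0.3750/0.7975 = 0.4702.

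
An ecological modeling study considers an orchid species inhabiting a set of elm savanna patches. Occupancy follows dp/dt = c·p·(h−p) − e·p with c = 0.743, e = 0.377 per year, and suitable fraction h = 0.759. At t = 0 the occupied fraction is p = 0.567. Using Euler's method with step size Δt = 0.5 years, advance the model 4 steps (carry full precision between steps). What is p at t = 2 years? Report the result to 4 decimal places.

0.3938

Update rule: p ← p + [c·p·(h−p) − e·p]·Δt with Δt = 0.5.
p: 0.56700 → 0.50056  (Δp = -0.06644)
p: 0.50056 → 0.45427  (Δp = -0.04630)
p: 0.45427 → 0.42006  (Δp = -0.03420)
p: 0.42006 → 0.39377  (Δp = -0.02629)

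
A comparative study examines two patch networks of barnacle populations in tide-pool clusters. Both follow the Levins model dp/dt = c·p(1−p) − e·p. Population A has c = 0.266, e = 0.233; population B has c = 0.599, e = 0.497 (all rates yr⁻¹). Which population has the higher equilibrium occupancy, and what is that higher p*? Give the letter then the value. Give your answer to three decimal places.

A: p*_A = 1 − 0.233/0.266 = 0.1241.
B: p*_B = 1 − 0.497/0.599 = 0.1703.
B is higher at 0.1703.

B, 0.170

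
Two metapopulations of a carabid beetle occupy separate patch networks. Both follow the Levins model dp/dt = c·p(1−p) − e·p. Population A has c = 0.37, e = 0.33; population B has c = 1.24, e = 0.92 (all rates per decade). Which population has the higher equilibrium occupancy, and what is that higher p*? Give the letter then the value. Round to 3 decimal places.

A: p*_A = 1 − 0.33/0.37 = 0.1081.
B: p*_B = 1 − 0.92/1.24 = 0.2581.
B is higher at 0.2581.

B, 0.258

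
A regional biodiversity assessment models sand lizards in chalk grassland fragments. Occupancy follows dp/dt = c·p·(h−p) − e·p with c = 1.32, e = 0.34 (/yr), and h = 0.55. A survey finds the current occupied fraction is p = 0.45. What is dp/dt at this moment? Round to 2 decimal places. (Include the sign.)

Colonization term: c·p·(h−p) = 1.32×0.45×0.1000 = 0.05940.
Extinction term: e·p = 0.15300.
dp/dt = 0.05940 − 0.15300 = -0.09360.

-0.09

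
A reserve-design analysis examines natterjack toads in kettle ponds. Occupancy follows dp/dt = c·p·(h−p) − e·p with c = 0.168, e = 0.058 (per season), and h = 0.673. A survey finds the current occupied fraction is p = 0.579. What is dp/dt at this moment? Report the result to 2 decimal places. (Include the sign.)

-0.02

Colonization term: c·p·(h−p) = 0.168×0.579×0.0940 = 0.00914.
Extinction term: e·p = 0.03358.
dp/dt = 0.00914 − 0.03358 = -0.02444.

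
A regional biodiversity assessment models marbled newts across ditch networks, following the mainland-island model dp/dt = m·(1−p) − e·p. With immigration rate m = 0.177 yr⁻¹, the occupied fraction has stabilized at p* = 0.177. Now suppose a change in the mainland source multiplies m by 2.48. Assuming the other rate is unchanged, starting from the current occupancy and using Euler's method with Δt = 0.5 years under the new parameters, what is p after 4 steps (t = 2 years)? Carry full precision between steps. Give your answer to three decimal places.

0.345

Balance m(1−p*) = e·p* gives e = m(1−p*)/p* = 0.177×0.82300/0.17700 = 0.82300.
Starting from p₀ = 0.17700; update p ← p + (dp/dt)·Δt with the new parameters.
step 1: Δp = +0.10780, p = 0.28480
step 2: Δp = +0.03978, p = 0.32458
step 3: Δp = +0.01468, p = 0.33925
step 4: Δp = +0.00542, p = 0.34467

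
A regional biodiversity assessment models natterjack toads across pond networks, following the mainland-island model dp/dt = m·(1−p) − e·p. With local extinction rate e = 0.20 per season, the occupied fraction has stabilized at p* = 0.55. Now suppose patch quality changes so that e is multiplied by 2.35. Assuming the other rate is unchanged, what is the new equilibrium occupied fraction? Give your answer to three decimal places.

0.342

Balance m(1−p*) = e·p* gives m = e·p*/(1−p*) = 0.20×0.55000/0.45000 = 0.24444.
New p* = m/(m+e) = 0.24444/(0.24444+0.47000) = 0.34214.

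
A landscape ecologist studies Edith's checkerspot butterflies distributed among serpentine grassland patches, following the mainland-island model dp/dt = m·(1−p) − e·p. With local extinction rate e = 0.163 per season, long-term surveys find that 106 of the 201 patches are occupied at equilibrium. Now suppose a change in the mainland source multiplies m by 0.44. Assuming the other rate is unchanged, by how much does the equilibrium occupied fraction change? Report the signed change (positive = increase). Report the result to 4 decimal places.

-0.1981

Observed p* = 106/201 = 0.52736.
Balance m(1−p*) = e·p* gives m = e·p*/(1−p*) = 0.163×0.52736/0.47264 = 0.18187.
New p* = m/(m+e) = 0.08002/(0.08002+0.16300) = 0.32927.
Δp* = 0.32927 − 0.52736 = -0.19809.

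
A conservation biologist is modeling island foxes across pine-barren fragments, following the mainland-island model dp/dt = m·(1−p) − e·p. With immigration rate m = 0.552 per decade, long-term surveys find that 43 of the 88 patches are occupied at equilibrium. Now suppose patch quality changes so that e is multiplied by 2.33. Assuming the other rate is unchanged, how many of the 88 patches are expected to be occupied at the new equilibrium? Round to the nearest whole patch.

Observed p* = 43/88 = 0.48864.
Balance m(1−p*) = e·p* gives e = m(1−p*)/p* = 0.552×0.51136/0.48864 = 0.57767.
New p* = m/(m+e) = 0.55200/(0.55200+1.34597) = 0.29084.
Expected occupied = 88 × 0.29084 = 25.59 ≈ 26.

26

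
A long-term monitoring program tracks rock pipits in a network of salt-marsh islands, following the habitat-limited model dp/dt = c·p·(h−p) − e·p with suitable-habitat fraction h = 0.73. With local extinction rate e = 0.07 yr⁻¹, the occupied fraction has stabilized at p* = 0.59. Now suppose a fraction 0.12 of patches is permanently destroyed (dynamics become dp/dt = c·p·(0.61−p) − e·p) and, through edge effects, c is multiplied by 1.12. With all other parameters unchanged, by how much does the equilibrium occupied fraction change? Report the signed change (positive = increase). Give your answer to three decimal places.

Balance c(h−p*) = e gives c = e/(0.73 − 0.59000) = 0.07/0.14000 = 0.50000.
New p* = 0.61 − e/c = 0.61 − 0.07000/0.56000 = 0.48500.
Δp* = 0.48500 − 0.59000 = -0.10500.

-0.105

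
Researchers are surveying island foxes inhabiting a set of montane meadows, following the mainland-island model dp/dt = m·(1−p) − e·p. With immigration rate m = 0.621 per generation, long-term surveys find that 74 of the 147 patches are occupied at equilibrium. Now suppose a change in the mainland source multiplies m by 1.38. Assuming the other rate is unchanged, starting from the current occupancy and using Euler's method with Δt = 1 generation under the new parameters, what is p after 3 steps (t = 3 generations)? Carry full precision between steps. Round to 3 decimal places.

0.591

Observed p* = 74/147 = 0.50340.
Balance m(1−p*) = e·p* gives e = m(1−p*)/p* = 0.621×0.49660/0.50340 = 0.61261.
Starting from p₀ = 0.50340; update p ← p + (dp/dt)·Δt with the new parameters.
step 1: Δp = +0.11719, p = 0.62059
step 2: Δp = -0.05503, p = 0.56556
step 3: Δp = +0.02584, p = 0.59140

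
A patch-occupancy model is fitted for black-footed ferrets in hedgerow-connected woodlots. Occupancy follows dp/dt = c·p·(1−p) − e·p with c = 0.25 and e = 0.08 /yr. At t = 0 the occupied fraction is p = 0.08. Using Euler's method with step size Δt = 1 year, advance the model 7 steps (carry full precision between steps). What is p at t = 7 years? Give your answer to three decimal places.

Update rule: p ← p + [c·p·(1−p) − e·p]·Δt with Δt = 1.
t = 1: p = 0.08000 + (+0.01200) = 0.09200
t = 2: p = 0.09200 + (+0.01352) = 0.10552
t = 3: p = 0.10552 + (+0.01516) = 0.12068
t = 4: p = 0.12068 + (+0.01687) = 0.13755
t = 5: p = 0.13755 + (+0.01865) = 0.15621
t = 6: p = 0.15621 + (+0.02046) = 0.17666
t = 7: p = 0.17666 + (+0.02223) = 0.19889

0.199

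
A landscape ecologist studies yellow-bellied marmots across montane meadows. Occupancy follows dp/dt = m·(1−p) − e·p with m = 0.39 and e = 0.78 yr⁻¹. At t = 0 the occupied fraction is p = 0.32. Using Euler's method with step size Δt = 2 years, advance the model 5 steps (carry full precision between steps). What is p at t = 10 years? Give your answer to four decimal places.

0.3909

Update rule: p ← p + [m·(1−p) − e·p]·Δt with Δt = 2.
step 1: Δp = +0.03120, p = 0.35120
step 2: Δp = -0.04181, p = 0.30939
step 3: Δp = +0.05602, p = 0.36541
step 4: Δp = -0.07507, p = 0.29034
step 5: Δp = +0.10059, p = 0.39094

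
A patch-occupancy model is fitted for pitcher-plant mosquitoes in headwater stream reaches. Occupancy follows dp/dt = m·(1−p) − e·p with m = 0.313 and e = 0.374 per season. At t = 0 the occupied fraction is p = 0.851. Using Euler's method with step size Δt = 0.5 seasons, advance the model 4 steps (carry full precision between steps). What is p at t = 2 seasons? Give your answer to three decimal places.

0.529

Update rule: p ← p + [m·(1−p) − e·p]·Δt with Δt = 0.5.
p: 0.85100 → 0.71518  (Δp = -0.13582)
p: 0.71518 → 0.62602  (Δp = -0.08916)
p: 0.62602 → 0.56748  (Δp = -0.05854)
p: 0.56748 → 0.52905  (Δp = -0.03843)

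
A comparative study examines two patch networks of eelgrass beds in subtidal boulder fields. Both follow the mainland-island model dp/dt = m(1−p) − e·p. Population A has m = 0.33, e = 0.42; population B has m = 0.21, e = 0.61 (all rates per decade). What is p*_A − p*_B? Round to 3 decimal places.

A: p*_A = m/(m+e) = 0.33/0.7500 = 0.4400.
B: p*_B = 0.21/0.8200 = 0.2561.
p*_A − p*_B = 0.4400 − 0.2561 = 0.1839.

0.184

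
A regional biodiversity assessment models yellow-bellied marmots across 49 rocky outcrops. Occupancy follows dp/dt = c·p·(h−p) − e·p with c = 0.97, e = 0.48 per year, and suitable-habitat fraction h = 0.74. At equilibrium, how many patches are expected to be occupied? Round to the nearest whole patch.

12

p* = h − e/c = 0.74 − 0.4948 = 0.2452.
Expected occupied patches = N × p* = 49 × 0.2452 = 12.01 ≈ 12.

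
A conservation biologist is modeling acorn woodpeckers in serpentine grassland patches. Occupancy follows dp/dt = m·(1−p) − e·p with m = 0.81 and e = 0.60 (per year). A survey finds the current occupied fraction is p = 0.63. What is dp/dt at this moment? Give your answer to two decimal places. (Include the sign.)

Colonization term: m·(1−p) = 0.81×0.3700 = 0.29970.
Extinction term: e·p = 0.37800.
dp/dt = 0.29970 − 0.37800 = -0.07830.

-0.08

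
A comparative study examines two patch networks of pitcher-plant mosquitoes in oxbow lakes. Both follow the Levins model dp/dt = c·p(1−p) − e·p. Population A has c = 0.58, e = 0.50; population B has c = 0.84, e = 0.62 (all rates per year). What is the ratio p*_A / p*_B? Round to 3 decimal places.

A: p*_A = 1 − 0.50/0.58 = 0.1379.
B: p*_B = 1 − 0.62/0.84 = 0.2619.
p*_A / p*_B = 0.1379/0.2619 = 0.5266.

0.527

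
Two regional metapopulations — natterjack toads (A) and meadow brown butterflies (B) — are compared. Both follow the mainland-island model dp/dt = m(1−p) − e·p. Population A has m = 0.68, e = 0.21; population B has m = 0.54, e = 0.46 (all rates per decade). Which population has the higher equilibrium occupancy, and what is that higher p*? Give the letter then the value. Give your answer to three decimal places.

A: p*_A = m/(m+e) = 0.68/0.8900 = 0.7640.
B: p*_B = 0.54/1.0000 = 0.5400.
A is higher at 0.7640.

A, 0.764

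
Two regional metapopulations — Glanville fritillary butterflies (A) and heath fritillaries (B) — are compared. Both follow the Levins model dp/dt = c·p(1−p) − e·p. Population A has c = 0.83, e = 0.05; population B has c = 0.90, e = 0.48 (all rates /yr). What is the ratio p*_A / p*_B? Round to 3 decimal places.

2.014

A: p*_A = 1 − 0.05/0.83 = 0.9398.
B: p*_B = 1 − 0.48/0.90 = 0.4667.
p*_A / p*_B = 0.9398/0.4667 = 2.0138.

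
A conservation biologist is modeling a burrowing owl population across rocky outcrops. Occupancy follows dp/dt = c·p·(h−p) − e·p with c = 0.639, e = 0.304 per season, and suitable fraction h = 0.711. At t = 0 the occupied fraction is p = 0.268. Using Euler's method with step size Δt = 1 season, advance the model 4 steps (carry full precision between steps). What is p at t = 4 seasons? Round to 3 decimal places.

0.251

Update rule: p ← p + [c·p·(h−p) − e·p]·Δt with Δt = 1.
t = 1: p = 0.26800 + (-0.00561) = 0.26239
t = 2: p = 0.26239 + (-0.00455) = 0.25784
t = 3: p = 0.25784 + (-0.00372) = 0.25412
t = 4: p = 0.25412 + (-0.00306) = 0.25106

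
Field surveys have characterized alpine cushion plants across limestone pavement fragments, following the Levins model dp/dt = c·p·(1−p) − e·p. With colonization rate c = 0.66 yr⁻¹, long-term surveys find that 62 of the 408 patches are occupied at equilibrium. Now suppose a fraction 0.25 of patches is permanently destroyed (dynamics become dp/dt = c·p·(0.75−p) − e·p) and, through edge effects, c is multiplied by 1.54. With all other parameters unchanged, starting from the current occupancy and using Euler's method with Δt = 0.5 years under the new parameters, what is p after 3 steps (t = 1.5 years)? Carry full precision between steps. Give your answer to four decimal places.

Observed p* = 62/408 = 0.15196.
Balance c(1−p*) = e gives e = 0.66×(1 − 0.15196) = 0.55971.
Starting from p₀ = 0.15196; update p ← p + (dp/dt)·Δt with the new parameters.
  1  |  dp/dt·Δt = +0.003658  |  p_1 = 0.155619
  2  |  dp/dt·Δt = +0.003457  |  p_2 = 0.159075
  3  |  dp/dt·Δt = +0.003254  |  p_3 = 0.162329

0.1623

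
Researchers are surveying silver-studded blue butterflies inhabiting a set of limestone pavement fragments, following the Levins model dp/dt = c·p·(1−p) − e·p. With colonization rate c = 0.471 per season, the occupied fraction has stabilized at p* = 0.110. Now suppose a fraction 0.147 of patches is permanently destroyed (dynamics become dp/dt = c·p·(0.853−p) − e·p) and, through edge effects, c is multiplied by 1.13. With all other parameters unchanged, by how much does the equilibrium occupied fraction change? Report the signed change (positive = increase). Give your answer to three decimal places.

Balance c(1−p*) = e gives e = 0.471×(1 − 0.11000) = 0.41919.
New p* = 0.853 − e/c = 0.853 − 0.41919/0.53223 = 0.06539.
Δp* = 0.06539 − 0.11000 = -0.04461.

-0.045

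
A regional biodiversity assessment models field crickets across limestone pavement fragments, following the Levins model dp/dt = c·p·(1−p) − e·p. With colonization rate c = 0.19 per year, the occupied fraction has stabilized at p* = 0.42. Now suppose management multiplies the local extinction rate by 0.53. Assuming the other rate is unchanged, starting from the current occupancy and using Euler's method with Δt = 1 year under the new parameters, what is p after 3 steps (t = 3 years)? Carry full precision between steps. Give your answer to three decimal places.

0.483

Balance c(1−p*) = e gives e = 0.19×(1 − 0.42000) = 0.11020.
Starting from p₀ = 0.42000; update p ← p + (dp/dt)·Δt with the new parameters.
step 1: Δp = +0.02175, p = 0.44175
step 2: Δp = +0.02105, p = 0.46281
step 3: Δp = +0.02021, p = 0.48301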